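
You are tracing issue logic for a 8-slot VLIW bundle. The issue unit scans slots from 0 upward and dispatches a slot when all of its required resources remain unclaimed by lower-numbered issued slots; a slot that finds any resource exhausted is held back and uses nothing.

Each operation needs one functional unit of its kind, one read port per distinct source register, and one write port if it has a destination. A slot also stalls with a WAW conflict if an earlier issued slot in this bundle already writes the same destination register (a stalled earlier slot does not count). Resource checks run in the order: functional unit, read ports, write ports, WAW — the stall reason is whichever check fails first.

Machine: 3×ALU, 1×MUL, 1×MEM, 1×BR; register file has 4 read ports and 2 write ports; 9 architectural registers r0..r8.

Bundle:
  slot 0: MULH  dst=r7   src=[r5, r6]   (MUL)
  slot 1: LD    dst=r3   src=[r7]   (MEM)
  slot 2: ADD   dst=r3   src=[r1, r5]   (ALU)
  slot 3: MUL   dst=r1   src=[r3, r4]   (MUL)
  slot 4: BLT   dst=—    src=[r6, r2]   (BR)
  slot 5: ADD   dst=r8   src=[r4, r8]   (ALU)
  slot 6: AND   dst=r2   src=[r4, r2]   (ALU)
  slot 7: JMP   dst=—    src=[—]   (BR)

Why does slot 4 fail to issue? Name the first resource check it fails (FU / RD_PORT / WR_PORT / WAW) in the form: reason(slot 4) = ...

[0] MUL needs rd=2 wr=1: ok; after: ALU=3 MUL=0 MEM=1 BR=1, R=2, W=1
[1] MEM needs rd=1 wr=1: ok; after: ALU=3 MUL=0 MEM=0 BR=1, R=1, W=0
[2] ALU needs rd=2 wr=1: RD_PORT; after: ALU=3 MUL=0 MEM=0 BR=1, R=1, W=0
[3] MUL needs rd=2 wr=1: FU; after: ALU=3 MUL=0 MEM=0 BR=1, R=1, W=0
[4] BR needs rd=2 wr=0: RD_PORT; after: ALU=3 MUL=0 MEM=0 BR=1, R=1, W=0
[5] ALU needs rd=2 wr=1: RD_PORT; after: ALU=3 MUL=0 MEM=0 BR=1, R=1, W=0
[6] ALU needs rd=2 wr=1: RD_PORT; after: ALU=3 MUL=0 MEM=0 BR=1, R=1, W=0
[7] BR needs rd=0 wr=0: ok; after: ALU=3 MUL=0 MEM=0 BR=0, R=1, W=0

reason(slot 4) = RD_PORT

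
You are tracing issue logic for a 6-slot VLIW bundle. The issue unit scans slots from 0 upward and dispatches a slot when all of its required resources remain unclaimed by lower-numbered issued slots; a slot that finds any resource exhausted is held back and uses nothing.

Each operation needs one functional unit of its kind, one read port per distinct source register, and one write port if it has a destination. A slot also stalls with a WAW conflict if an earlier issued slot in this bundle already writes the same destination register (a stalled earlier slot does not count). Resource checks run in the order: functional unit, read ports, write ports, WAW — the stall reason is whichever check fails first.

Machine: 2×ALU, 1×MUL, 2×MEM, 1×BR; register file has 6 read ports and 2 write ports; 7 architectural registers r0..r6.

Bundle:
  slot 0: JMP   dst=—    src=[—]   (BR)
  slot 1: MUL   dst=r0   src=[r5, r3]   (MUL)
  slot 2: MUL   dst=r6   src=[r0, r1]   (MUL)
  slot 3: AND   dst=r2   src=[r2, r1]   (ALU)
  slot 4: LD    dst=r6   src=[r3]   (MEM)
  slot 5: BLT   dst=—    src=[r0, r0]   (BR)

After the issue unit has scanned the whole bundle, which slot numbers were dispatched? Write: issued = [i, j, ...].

issued = [0, 1, 3]

#0 BR src=- dispatched  <A:2 Mu:1 Ld:2 B:0 rd:6 wr:2>
#1 MUL src=r5,r3 dispatched  <A:2 Mu:0 Ld:2 B:0 rd:4 wr:1>
#2 MUL src=r0,r1 held:FU  <A:2 Mu:0 Ld:2 B:0 rd:4 wr:1>
#3 ALU src=r2,r1 dispatched  <A:1 Mu:0 Ld:2 B:0 rd:2 wr:0>
#4 MEM src=r3 held:WR_PORT  <A:1 Mu:0 Ld:2 B:0 rd:2 wr:0>
#5 BR src=r0,r0 held:FU  <A:1 Mu:0 Ld:2 B:0 rd:2 wr:0>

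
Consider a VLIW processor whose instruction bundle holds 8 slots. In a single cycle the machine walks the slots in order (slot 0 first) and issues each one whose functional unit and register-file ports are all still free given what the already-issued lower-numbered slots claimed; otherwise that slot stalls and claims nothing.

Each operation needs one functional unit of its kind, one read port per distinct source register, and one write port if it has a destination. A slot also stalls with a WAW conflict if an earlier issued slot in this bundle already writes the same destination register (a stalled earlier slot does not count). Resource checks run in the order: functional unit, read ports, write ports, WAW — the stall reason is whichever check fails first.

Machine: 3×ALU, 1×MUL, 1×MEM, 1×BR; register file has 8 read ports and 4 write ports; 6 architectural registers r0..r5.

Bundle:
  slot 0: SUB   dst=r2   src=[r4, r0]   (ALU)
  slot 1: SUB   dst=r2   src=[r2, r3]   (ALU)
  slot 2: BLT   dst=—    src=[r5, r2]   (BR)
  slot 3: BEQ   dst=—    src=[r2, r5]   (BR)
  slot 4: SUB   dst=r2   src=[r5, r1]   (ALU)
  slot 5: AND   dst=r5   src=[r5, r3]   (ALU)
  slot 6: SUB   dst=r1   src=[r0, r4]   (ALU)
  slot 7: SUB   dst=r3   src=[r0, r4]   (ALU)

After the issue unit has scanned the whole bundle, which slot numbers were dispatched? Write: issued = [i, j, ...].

issued = [0, 2, 5, 6]

slot 0 (ALU): ISSUE — free A2,Mu1,Ld1,B1 rp6 wp3
slot 1 (ALU): stall WAW — free A2,Mu1,Ld1,B1 rp6 wp3
slot 2 (BR): ISSUE — free A2,Mu1,Ld1,B0 rp4 wp3
slot 3 (BR): stall FU — free A2,Mu1,Ld1,B0 rp4 wp3
slot 4 (ALU): stall WAW — free A2,Mu1,Ld1,B0 rp4 wp3
slot 5 (ALU): ISSUE — free A1,Mu1,Ld1,B0 rp2 wp2
slot 6 (ALU): ISSUE — free A0,Mu1,Ld1,B0 rp0 wp1
slot 7 (ALU): stall FU — free A0,Mu1,Ld1,B0 rp0 wp1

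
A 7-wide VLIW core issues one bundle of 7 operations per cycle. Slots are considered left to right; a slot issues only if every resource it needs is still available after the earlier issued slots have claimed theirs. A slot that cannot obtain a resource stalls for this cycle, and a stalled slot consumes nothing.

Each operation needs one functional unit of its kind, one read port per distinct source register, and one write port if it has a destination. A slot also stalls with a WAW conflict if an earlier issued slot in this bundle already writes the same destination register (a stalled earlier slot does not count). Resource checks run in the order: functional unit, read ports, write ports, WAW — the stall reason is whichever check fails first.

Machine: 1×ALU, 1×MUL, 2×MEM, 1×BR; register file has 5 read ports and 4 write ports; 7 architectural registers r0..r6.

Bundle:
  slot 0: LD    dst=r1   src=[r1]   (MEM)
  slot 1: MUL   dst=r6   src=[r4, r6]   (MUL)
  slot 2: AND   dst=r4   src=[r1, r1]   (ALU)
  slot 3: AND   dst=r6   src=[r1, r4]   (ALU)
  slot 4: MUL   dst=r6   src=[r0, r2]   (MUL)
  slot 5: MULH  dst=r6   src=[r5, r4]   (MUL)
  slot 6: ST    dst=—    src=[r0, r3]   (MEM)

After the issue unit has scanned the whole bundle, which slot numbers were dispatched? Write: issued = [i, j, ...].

issued = [0, 1, 2]

#0 MEM src=r1 dispatched  <A:1 Mu:1 Ld:1 B:1 rd:4 wr:3>
#1 MUL src=r4,r6 dispatched  <A:1 Mu:0 Ld:1 B:1 rd:2 wr:2>
#2 ALU src=r1,r1 dispatched  <A:0 Mu:0 Ld:1 B:1 rd:1 wr:1>
#3 ALU src=r1,r4 held:FU  <A:0 Mu:0 Ld:1 B:1 rd:1 wr:1>
#4 MUL src=r0,r2 held:FU  <A:0 Mu:0 Ld:1 B:1 rd:1 wr:1>
#5 MUL src=r5,r4 held:FU  <A:0 Mu:0 Ld:1 B:1 rd:1 wr:1>
#6 MEM src=r0,r3 held:RD_PORT  <A:0 Mu:0 Ld:1 B:1 rd:1 wr:1>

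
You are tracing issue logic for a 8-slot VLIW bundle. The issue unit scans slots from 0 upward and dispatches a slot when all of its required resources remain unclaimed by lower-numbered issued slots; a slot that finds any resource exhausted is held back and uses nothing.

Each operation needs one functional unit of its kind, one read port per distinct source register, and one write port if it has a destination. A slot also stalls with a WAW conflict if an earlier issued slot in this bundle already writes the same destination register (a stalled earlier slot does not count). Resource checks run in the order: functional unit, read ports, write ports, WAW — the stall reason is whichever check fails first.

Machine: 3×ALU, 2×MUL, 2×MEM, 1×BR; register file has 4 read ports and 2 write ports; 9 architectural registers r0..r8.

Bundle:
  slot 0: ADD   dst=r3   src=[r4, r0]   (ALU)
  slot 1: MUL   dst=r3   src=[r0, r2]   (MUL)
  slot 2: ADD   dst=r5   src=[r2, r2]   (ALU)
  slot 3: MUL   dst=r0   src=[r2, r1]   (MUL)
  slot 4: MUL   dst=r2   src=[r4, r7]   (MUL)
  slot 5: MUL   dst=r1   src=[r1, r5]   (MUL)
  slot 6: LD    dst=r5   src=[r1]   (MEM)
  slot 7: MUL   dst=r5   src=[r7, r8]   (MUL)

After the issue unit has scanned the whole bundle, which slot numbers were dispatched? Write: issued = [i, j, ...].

[0] ALU needs rd=2 wr=1: ok; after: ALU=2 MUL=2 MEM=2 BR=1, R=2, W=1
[1] MUL needs rd=2 wr=1: WAW; after: ALU=2 MUL=2 MEM=2 BR=1, R=2, W=1
[2] ALU needs rd=1 wr=1: ok; after: ALU=1 MUL=2 MEM=2 BR=1, R=1, W=0
[3] MUL needs rd=2 wr=1: RD_PORT; after: ALU=1 MUL=2 MEM=2 BR=1, R=1, W=0
[4] MUL needs rd=2 wr=1: RD_PORT; after: ALU=1 MUL=2 MEM=2 BR=1, R=1, W=0
[5] MUL needs rd=2 wr=1: RD_PORT; after: ALU=1 MUL=2 MEM=2 BR=1, R=1, W=0
[6] MEM needs rd=1 wr=1: WR_PORT; after: ALU=1 MUL=2 MEM=2 BR=1, R=1, W=0
[7] MUL needs rd=2 wr=1: RD_PORT; after: ALU=1 MUL=2 MEM=2 BR=1, R=1, W=0

issued = [0, 2]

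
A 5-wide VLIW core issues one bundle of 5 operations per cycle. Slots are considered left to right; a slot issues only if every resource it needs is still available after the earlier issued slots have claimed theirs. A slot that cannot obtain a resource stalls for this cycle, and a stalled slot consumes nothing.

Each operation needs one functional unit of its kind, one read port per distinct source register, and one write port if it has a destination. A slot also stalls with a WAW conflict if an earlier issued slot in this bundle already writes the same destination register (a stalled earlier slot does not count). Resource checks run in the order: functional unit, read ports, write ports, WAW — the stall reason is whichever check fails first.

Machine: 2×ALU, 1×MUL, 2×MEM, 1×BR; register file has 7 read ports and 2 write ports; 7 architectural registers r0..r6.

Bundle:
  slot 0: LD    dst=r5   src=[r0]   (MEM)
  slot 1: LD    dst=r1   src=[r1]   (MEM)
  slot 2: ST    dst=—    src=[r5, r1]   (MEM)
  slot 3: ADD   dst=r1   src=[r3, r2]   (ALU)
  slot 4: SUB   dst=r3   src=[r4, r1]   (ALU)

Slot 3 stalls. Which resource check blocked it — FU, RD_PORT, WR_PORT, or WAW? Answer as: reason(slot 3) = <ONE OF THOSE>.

(0) want 1×MEM +1rd +1wr — yes → AL2|MU1|ME1|BR1|rd6|wr1
(1) want 1×MEM +1rd +1wr — yes → AL2|MU1|ME0|BR1|rd5|wr0
(2) want 1×MEM +2rd +0wr — FU → AL2|MU1|ME0|BR1|rd5|wr0
(3) want 1×ALU +2rd +1wr — WR_PORT → AL2|MU1|ME0|BR1|rd5|wr0
(4) want 1×ALU +2rd +1wr — WR_PORT → AL2|MU1|ME0|BR1|rd5|wr0

reason(slot 3) = WR_PORT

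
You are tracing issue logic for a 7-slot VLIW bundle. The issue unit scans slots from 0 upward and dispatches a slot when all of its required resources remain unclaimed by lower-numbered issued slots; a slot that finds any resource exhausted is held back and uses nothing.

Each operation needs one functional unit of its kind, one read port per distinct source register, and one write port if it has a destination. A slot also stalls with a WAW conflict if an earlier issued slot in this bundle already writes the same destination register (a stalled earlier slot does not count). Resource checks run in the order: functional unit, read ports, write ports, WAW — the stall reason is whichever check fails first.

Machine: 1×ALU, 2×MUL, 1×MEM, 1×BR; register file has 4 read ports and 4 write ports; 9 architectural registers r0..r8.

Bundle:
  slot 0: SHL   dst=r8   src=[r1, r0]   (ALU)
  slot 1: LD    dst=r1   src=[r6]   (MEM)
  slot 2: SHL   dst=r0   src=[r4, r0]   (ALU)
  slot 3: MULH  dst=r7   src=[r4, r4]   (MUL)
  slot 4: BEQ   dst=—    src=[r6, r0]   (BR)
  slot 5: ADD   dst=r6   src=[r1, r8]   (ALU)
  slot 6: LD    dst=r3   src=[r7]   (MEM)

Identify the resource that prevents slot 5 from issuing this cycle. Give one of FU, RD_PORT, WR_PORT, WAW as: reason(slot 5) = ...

[0] ALU needs rd=2 wr=1: ok; after: ALU=0 MUL=2 MEM=1 BR=1, R=2, W=3
[1] MEM needs rd=1 wr=1: ok; after: ALU=0 MUL=2 MEM=0 BR=1, R=1, W=2
[2] ALU needs rd=2 wr=1: FU; after: ALU=0 MUL=2 MEM=0 BR=1, R=1, W=2
[3] MUL needs rd=1 wr=1: ok; after: ALU=0 MUL=1 MEM=0 BR=1, R=0, W=1
[4] BR needs rd=2 wr=0: RD_PORT; after: ALU=0 MUL=1 MEM=0 BR=1, R=0, W=1
[5] ALU needs rd=2 wr=1: FU; after: ALU=0 MUL=1 MEM=0 BR=1, R=0, W=1
[6] MEM needs rd=1 wr=1: FU; after: ALU=0 MUL=1 MEM=0 BR=1, R=0, W=1

reason(slot 5) = FU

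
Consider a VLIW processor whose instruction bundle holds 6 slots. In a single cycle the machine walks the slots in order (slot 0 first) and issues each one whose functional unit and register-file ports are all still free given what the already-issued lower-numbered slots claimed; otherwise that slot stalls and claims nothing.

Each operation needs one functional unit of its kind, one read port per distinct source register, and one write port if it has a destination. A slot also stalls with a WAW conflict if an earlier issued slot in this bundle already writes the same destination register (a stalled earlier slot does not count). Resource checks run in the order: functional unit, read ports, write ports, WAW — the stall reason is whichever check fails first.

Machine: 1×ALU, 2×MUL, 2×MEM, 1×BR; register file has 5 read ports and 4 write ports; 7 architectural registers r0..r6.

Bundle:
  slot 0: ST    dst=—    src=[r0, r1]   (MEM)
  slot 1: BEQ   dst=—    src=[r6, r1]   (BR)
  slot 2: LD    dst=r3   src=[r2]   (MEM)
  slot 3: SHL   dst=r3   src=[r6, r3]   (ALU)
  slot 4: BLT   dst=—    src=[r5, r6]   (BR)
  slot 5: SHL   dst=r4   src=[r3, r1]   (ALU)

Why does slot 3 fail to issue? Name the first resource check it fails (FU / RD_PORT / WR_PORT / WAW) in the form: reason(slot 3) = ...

reason(slot 3) = RD_PORT

(0) want 1×MEM +2rd +0wr — yes → AL1|MU2|ME1|BR1|rd3|wr4
(1) want 1×BR +2rd +0wr — yes → AL1|MU2|ME1|BR0|rd1|wr4
(2) want 1×MEM +1rd +1wr — yes → AL1|MU2|ME0|BR0|rd0|wr3
(3) want 1×ALU +2rd +1wr — RD_PORT → AL1|MU2|ME0|BR0|rd0|wr3
(4) want 1×BR +2rd +0wr — FU → AL1|MU2|ME0|BR0|rd0|wr3
(5) want 1×ALU +2rd +1wr — RD_PORT → AL1|MU2|ME0|BR0|rd0|wr3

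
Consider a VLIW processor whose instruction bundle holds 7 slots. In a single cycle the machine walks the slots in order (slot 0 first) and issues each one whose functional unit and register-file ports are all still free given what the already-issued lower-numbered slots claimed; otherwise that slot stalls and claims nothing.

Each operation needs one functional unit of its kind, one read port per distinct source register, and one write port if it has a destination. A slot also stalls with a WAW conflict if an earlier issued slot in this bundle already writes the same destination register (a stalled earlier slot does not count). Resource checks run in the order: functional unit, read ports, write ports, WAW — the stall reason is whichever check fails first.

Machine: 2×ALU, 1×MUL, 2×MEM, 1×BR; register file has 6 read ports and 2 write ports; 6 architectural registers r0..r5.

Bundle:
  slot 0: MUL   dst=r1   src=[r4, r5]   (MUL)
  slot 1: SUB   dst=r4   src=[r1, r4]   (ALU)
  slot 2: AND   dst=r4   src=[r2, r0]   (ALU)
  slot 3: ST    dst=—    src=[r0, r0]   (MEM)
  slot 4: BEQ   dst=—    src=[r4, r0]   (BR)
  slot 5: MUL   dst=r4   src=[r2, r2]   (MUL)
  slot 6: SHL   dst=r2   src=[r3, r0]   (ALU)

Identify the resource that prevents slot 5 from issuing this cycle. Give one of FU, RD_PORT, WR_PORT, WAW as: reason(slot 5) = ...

(0) want 1×MUL +2rd +1wr — yes → AL2|MU0|ME2|BR1|rd4|wr1
(1) want 1×ALU +2rd +1wr — yes → AL1|MU0|ME2|BR1|rd2|wr0
(2) want 1×ALU +2rd +1wr — WR_PORT → AL1|MU0|ME2|BR1|rd2|wr0
(3) want 1×MEM +1rd +0wr — yes → AL1|MU0|ME1|BR1|rd1|wr0
(4) want 1×BR +2rd +0wr — RD_PORT → AL1|MU0|ME1|BR1|rd1|wr0
(5) want 1×MUL +1rd +1wr — FU → AL1|MU0|ME1|BR1|rd1|wr0
(6) want 1×ALU +2rd +1wr — RD_PORT → AL1|MU0|ME1|BR1|rd1|wr0

reason(slot 5) = FU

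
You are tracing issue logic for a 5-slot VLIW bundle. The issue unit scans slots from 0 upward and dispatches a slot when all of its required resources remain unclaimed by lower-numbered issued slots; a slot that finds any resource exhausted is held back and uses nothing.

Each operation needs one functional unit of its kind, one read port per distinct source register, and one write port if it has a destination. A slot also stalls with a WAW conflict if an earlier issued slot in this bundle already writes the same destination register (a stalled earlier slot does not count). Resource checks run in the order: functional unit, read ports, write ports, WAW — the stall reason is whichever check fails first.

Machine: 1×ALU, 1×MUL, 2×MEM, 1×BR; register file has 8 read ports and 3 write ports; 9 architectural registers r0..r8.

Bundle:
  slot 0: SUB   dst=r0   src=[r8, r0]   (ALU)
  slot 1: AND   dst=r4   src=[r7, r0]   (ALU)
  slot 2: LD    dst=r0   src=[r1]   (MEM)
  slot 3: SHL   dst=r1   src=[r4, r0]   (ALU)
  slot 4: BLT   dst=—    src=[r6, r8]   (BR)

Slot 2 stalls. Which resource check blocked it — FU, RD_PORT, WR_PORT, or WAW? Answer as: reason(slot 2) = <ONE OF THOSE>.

reason(slot 2) = WAW

  0. ALU→r0 ⇒ go  {0A/1Mu/2Ld/1B | 6r 2w}
  1. ALU→r4 ⇒ no(FU)  {0A/1Mu/2Ld/1B | 6r 2w}
  2. MEM→r0 ⇒ no(WAW)  {0A/1Mu/2Ld/1B | 6r 2w}
  3. ALU→r1 ⇒ no(FU)  {0A/1Mu/2Ld/1B | 6r 2w}
  4. BR ⇒ go  {0A/1Mu/2Ld/0B | 4r 2w}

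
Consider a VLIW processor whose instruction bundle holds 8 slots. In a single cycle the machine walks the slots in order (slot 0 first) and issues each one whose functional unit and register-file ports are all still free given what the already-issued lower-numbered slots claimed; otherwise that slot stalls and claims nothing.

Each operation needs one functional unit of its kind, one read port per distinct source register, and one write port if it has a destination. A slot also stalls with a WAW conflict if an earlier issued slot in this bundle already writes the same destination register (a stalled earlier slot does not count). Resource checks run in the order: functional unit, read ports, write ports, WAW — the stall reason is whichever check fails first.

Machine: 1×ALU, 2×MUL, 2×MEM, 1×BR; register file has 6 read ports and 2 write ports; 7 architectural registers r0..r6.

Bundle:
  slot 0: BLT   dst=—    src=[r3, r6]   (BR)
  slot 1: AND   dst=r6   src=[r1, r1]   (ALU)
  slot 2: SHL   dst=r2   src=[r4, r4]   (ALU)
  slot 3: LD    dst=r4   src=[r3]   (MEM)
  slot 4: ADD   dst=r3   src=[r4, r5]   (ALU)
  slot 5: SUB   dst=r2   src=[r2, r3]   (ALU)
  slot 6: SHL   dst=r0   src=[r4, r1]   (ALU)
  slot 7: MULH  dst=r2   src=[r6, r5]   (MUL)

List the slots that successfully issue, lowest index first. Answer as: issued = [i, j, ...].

[0] BR needs rd=2 wr=0: ok; after: ALU=1 MUL=2 MEM=2 BR=0, R=4, W=2
[1] ALU needs rd=1 wr=1: ok; after: ALU=0 MUL=2 MEM=2 BR=0, R=3, W=1
[2] ALU needs rd=1 wr=1: FU; after: ALU=0 MUL=2 MEM=2 BR=0, R=3, W=1
[3] MEM needs rd=1 wr=1: ok; after: ALU=0 MUL=2 MEM=1 BR=0, R=2, W=0
[4] ALU needs rd=2 wr=1: FU; after: ALU=0 MUL=2 MEM=1 BR=0, R=2, W=0
[5] ALU needs rd=2 wr=1: FU; after: ALU=0 MUL=2 MEM=1 BR=0, R=2, W=0
[6] ALU needs rd=2 wr=1: FU; after: ALU=0 MUL=2 MEM=1 BR=0, R=2, W=0
[7] MUL needs rd=2 wr=1: WR_PORT; after: ALU=0 MUL=2 MEM=1 BR=0, R=2, W=0

issued = [0, 1, 3]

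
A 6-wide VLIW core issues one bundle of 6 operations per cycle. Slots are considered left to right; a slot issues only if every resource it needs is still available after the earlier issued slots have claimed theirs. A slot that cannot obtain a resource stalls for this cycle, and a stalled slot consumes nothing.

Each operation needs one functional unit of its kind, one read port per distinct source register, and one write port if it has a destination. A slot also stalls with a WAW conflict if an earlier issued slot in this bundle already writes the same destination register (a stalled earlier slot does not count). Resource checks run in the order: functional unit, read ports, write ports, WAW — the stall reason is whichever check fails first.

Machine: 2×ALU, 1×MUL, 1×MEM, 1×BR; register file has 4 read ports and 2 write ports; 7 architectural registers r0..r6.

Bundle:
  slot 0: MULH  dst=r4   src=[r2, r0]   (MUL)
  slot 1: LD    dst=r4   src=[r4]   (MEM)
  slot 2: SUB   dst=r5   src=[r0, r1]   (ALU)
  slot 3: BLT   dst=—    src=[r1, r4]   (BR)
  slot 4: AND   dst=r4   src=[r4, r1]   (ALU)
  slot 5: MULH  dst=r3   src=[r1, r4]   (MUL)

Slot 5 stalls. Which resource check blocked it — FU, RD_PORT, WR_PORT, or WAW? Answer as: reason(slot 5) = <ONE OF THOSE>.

[0] MUL needs rd=2 wr=1: ok; after: ALU=2 MUL=0 MEM=1 BR=1, R=2, W=1
[1] MEM needs rd=1 wr=1: WAW; after: ALU=2 MUL=0 MEM=1 BR=1, R=2, W=1
[2] ALU needs rd=2 wr=1: ok; after: ALU=1 MUL=0 MEM=1 BR=1, R=0, W=0
[3] BR needs rd=2 wr=0: RD_PORT; after: ALU=1 MUL=0 MEM=1 BR=1, R=0, W=0
[4] ALU needs rd=2 wr=1: RD_PORT; after: ALU=1 MUL=0 MEM=1 BR=1, R=0, W=0
[5] MUL needs rd=2 wr=1: FU; after: ALU=1 MUL=0 MEM=1 BR=1, R=0, W=0

reason(slot 5) = FU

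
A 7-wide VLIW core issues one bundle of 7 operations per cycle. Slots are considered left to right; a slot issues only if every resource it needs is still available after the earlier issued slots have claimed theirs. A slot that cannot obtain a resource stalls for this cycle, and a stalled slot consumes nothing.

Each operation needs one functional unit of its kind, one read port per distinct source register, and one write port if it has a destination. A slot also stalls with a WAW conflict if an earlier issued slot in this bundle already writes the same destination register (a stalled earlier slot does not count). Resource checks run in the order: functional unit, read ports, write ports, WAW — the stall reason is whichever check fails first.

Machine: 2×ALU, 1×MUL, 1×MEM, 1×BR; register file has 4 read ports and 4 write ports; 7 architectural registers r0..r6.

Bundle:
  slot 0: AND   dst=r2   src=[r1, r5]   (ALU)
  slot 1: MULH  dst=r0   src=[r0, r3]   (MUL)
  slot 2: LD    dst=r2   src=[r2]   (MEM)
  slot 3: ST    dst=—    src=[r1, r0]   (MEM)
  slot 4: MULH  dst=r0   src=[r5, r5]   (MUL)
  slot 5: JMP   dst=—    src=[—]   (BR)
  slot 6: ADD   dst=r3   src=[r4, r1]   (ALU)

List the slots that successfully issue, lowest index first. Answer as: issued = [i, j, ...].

slot 0 (ALU): ISSUE — free A1,Mu1,Ld1,B1 rp2 wp3
slot 1 (MUL): ISSUE — free A1,Mu0,Ld1,B1 rp0 wp2
slot 2 (MEM): stall RD_PORT — free A1,Mu0,Ld1,B1 rp0 wp2
slot 3 (MEM): stall RD_PORT — free A1,Mu0,Ld1,B1 rp0 wp2
slot 4 (MUL): stall FU — free A1,Mu0,Ld1,B1 rp0 wp2
slot 5 (BR): ISSUE — free A1,Mu0,Ld1,B0 rp0 wp2
slot 6 (ALU): stall RD_PORT — free A1,Mu0,Ld1,B0 rp0 wp2

issued = [0, 1, 5]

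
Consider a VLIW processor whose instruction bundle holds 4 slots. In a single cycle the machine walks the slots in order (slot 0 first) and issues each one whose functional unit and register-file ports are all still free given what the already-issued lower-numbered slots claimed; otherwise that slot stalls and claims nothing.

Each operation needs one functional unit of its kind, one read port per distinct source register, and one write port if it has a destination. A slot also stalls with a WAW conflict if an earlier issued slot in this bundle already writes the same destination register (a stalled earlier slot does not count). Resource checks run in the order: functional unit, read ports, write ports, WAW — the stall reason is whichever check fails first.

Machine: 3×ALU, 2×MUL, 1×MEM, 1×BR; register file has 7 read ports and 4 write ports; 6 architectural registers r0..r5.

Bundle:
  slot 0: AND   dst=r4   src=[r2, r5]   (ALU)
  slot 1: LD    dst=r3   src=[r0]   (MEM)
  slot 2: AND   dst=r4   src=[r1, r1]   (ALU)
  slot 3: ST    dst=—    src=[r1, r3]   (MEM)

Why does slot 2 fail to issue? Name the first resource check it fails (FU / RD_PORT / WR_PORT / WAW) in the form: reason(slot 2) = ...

(0) want 1×ALU +2rd +1wr — yes → AL2|MU2|ME1|BR1|rd5|wr3
(1) want 1×MEM +1rd +1wr — yes → AL2|MU2|ME0|BR1|rd4|wr2
(2) want 1×ALU +1rd +1wr — WAW → AL2|MU2|ME0|BR1|rd4|wr2
(3) want 1×MEM +2rd +0wr — FU → AL2|MU2|ME0|BR1|rd4|wr2

reason(slot 2) = WAW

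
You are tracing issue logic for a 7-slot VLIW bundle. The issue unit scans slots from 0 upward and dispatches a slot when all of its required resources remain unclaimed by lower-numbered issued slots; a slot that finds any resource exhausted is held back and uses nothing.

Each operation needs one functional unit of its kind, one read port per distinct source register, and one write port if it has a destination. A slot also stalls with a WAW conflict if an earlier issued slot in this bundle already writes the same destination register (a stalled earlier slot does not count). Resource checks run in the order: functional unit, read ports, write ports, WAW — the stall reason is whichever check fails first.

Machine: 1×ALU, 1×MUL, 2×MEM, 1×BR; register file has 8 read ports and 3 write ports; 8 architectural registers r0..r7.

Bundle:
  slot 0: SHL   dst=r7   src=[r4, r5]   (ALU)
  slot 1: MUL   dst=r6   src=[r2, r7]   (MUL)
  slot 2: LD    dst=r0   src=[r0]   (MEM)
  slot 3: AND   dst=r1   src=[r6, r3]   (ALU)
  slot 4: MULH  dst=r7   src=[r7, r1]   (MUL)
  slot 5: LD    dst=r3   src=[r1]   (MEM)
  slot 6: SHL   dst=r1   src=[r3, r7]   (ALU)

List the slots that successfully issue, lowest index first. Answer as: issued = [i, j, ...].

#0 ALU src=r4,r5 dispatched  <A:0 Mu:1 Ld:2 B:1 rd:6 wr:2>
#1 MUL src=r2,r7 dispatched  <A:0 Mu:0 Ld:2 B:1 rd:4 wr:1>
#2 MEM src=r0 dispatched  <A:0 Mu:0 Ld:1 B:1 rd:3 wr:0>
#3 ALU src=r6,r3 held:FU  <A:0 Mu:0 Ld:1 B:1 rd:3 wr:0>
#4 MUL src=r7,r1 held:FU  <A:0 Mu:0 Ld:1 B:1 rd:3 wr:0>
#5 MEM src=r1 held:WR_PORT  <A:0 Mu:0 Ld:1 B:1 rd:3 wr:0>
#6 ALU src=r3,r7 held:FU  <A:0 Mu:0 Ld:1 B:1 rd:3 wr:0>

issued = [0, 1, 2]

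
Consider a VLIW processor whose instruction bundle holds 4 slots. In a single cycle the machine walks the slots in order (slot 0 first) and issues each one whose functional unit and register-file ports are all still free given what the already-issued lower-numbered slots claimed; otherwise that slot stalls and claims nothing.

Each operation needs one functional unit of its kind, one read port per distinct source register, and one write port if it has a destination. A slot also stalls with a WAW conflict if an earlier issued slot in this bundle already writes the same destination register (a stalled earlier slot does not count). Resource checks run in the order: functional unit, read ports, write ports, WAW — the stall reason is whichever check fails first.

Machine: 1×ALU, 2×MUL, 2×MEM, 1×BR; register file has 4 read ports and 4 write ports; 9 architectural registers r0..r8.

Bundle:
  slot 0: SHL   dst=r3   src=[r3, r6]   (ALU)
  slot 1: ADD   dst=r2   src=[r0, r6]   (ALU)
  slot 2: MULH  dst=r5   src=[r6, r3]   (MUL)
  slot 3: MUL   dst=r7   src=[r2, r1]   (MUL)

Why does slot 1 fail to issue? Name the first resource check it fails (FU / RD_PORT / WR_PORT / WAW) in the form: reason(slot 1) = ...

(0) want 1×ALU +2rd +1wr — yes → AL0|MU2|ME2|BR1|rd2|wr3
(1) want 1×ALU +2rd +1wr — FU → AL0|MU2|ME2|BR1|rd2|wr3
(2) want 1×MUL +2rd +1wr — yes → AL0|MU1|ME2|BR1|rd0|wr2
(3) want 1×MUL +2rd +1wr — RD_PORT → AL0|MU1|ME2|BR1|rd0|wr2

reason(slot 1) = FU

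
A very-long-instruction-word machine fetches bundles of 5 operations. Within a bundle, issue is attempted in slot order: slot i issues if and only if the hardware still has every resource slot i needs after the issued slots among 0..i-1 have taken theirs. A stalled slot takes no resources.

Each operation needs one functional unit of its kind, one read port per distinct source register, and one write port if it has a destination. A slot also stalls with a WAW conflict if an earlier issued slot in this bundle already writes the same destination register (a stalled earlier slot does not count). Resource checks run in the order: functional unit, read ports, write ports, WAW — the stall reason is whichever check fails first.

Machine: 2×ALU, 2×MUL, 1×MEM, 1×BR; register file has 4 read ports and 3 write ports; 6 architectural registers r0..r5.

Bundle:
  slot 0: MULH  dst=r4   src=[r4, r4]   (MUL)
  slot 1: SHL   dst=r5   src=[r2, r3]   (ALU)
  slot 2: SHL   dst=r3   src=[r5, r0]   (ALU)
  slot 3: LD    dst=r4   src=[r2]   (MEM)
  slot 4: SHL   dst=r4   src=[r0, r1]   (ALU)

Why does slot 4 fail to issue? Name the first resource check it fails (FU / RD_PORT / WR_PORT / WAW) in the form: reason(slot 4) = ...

#0 MUL src=r4,r4 dispatched  <A:2 Mu:1 Ld:1 B:1 rd:3 wr:2>
#1 ALU src=r2,r3 dispatched  <A:1 Mu:1 Ld:1 B:1 rd:1 wr:1>
#2 ALU src=r5,r0 held:RD_PORT  <A:1 Mu:1 Ld:1 B:1 rd:1 wr:1>
#3 MEM src=r2 held:WAW  <A:1 Mu:1 Ld:1 B:1 rd:1 wr:1>
#4 ALU src=r0,r1 held:RD_PORT  <A:1 Mu:1 Ld:1 B:1 rd:1 wr:1>

reason(slot 4) = RD_PORT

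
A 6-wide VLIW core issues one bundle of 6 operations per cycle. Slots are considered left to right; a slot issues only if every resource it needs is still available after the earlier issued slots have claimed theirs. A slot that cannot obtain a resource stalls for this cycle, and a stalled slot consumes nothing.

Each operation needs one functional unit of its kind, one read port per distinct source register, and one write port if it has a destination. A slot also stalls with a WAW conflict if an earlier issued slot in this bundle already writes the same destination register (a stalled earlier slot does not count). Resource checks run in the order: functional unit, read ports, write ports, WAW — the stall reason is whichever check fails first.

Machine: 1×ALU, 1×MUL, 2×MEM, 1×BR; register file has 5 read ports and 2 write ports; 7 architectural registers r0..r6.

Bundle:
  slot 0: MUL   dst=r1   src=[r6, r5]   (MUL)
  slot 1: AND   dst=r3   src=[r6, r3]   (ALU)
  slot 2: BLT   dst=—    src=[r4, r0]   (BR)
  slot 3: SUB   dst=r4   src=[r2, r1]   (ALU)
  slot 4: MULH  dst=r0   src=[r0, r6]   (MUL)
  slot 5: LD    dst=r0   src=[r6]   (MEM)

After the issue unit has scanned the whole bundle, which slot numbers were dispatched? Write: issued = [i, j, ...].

issued = [0, 1]

  0. MUL→r1 ⇒ go  {1A/0Mu/2Ld/1B | 3r 1w}
  1. ALU→r3 ⇒ go  {0A/0Mu/2Ld/1B | 1r 0w}
  2. BR ⇒ no(RD_PORT)  {0A/0Mu/2Ld/1B | 1r 0w}
  3. ALU→r4 ⇒ no(FU)  {0A/0Mu/2Ld/1B | 1r 0w}
  4. MUL→r0 ⇒ no(FU)  {0A/0Mu/2Ld/1B | 1r 0w}
  5. MEM→r0 ⇒ no(WR_PORT)  {0A/0Mu/2Ld/1B | 1r 0w}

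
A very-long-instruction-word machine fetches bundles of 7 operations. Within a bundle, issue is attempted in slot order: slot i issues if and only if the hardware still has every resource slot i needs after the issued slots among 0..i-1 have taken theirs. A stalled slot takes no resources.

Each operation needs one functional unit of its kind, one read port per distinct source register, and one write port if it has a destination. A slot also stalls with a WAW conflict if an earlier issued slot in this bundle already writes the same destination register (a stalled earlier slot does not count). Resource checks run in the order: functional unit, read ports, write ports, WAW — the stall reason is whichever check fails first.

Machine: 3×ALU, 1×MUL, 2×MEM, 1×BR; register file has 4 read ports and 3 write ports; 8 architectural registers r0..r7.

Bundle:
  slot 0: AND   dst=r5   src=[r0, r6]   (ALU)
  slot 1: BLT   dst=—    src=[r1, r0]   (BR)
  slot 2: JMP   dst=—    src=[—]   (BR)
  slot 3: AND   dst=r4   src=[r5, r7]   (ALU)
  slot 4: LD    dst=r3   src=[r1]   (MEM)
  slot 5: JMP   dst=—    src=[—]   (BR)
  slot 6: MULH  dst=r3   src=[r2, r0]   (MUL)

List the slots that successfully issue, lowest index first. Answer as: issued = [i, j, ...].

  0. ALU→r5 ⇒ go  {2A/1Mu/2Ld/1B | 2r 2w}
  1. BR ⇒ go  {2A/1Mu/2Ld/0B | 0r 2w}
  2. BR ⇒ no(FU)  {2A/1Mu/2Ld/0B | 0r 2w}
  3. ALU→r4 ⇒ no(RD_PORT)  {2A/1Mu/2Ld/0B | 0r 2w}
  4. MEM→r3 ⇒ no(RD_PORT)  {2A/1Mu/2Ld/0B | 0r 2w}
  5. BR ⇒ no(FU)  {2A/1Mu/2Ld/0B | 0r 2w}
  6. MUL→r3 ⇒ no(RD_PORT)  {2A/1Mu/2Ld/0B | 0r 2w}

issued = [0, 1]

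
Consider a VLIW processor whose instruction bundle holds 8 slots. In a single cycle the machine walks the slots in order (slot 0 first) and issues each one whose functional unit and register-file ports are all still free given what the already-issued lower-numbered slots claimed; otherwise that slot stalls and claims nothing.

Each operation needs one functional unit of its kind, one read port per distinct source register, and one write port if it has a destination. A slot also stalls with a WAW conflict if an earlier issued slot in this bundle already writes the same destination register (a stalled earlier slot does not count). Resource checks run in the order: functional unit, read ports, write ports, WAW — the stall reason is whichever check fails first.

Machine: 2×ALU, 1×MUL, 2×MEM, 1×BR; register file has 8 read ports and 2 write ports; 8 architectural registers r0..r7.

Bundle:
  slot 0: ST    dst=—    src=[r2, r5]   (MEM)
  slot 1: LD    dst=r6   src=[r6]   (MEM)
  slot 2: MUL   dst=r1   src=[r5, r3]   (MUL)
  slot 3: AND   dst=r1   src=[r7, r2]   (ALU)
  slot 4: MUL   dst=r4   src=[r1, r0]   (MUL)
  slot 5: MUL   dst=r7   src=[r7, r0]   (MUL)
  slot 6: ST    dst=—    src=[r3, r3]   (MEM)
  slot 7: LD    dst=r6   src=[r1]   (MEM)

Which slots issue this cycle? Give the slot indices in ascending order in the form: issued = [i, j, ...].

(0) want 1×MEM +2rd +0wr — yes → AL2|MU1|ME1|BR1|rd6|wr2
(1) want 1×MEM +1rd +1wr — yes → AL2|MU1|ME0|BR1|rd5|wr1
(2) want 1×MUL +2rd +1wr — yes → AL2|MU0|ME0|BR1|rd3|wr0
(3) want 1×ALU +2rd +1wr — WR_PORT → AL2|MU0|ME0|BR1|rd3|wr0
(4) want 1×MUL +2rd +1wr — FU → AL2|MU0|ME0|BR1|rd3|wr0
(5) want 1×MUL +2rd +1wr — FU → AL2|MU0|ME0|BR1|rd3|wr0
(6) want 1×MEM +1rd +0wr — FU → AL2|MU0|ME0|BR1|rd3|wr0
(7) want 1×MEM +1rd +1wr — FU → AL2|MU0|ME0|BR1|rd3|wr0

issued = [0, 1, 2]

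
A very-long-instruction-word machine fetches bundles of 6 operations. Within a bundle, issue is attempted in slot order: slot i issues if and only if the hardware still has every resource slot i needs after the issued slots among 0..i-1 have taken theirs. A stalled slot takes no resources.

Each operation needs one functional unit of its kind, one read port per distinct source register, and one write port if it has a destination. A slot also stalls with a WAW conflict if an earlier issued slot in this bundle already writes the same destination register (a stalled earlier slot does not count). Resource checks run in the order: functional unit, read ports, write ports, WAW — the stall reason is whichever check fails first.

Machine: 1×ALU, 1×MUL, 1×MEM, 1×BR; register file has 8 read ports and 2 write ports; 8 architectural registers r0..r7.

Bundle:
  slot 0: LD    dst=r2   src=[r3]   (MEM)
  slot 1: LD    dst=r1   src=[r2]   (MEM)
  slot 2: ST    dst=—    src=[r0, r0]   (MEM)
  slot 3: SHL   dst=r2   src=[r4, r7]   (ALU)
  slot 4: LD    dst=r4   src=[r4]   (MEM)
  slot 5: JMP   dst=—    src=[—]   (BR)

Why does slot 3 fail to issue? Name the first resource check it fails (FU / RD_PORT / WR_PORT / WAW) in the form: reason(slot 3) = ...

(0) want 1×MEM +1rd +1wr — yes → AL1|MU1|ME0|BR1|rd7|wr1
(1) want 1×MEM +1rd +1wr — FU → AL1|MU1|ME0|BR1|rd7|wr1
(2) want 1×MEM +1rd +0wr — FU → AL1|MU1|ME0|BR1|rd7|wr1
(3) want 1×ALU +2rd +1wr — WAW → AL1|MU1|ME0|BR1|rd7|wr1
(4) want 1×MEM +1rd +1wr — FU → AL1|MU1|ME0|BR1|rd7|wr1
(5) want 1×BR +0rd +0wr — yes → AL1|MU1|ME0|BR0|rd7|wr1

reason(slot 3) = WAW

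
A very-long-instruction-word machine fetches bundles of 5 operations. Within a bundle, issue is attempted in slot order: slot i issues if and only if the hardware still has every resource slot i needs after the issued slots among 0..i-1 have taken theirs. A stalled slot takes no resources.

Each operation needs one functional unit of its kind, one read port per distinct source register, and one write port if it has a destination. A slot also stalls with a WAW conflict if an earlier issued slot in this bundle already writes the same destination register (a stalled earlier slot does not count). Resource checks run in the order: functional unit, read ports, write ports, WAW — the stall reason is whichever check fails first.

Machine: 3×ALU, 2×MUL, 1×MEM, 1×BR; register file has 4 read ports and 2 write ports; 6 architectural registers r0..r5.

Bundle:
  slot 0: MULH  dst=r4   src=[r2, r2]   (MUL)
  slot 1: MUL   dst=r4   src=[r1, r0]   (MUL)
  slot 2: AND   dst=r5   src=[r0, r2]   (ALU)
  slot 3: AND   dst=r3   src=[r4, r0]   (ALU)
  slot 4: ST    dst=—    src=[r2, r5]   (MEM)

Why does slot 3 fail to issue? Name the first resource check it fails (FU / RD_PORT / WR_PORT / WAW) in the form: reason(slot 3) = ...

(0) want 1×MUL +1rd +1wr — yes → AL3|MU1|ME1|BR1|rd3|wr1
(1) want 1×MUL +2rd +1wr — WAW → AL3|MU1|ME1|BR1|rd3|wr1
(2) want 1×ALU +2rd +1wr — yes → AL2|MU1|ME1|BR1|rd1|wr0
(3) want 1×ALU +2rd +1wr — RD_PORT → AL2|MU1|ME1|BR1|rd1|wr0
(4) want 1×MEM +2rd +0wr — RD_PORT → AL2|MU1|ME1|BR1|rd1|wr0

reason(slot 3) = RD_PORT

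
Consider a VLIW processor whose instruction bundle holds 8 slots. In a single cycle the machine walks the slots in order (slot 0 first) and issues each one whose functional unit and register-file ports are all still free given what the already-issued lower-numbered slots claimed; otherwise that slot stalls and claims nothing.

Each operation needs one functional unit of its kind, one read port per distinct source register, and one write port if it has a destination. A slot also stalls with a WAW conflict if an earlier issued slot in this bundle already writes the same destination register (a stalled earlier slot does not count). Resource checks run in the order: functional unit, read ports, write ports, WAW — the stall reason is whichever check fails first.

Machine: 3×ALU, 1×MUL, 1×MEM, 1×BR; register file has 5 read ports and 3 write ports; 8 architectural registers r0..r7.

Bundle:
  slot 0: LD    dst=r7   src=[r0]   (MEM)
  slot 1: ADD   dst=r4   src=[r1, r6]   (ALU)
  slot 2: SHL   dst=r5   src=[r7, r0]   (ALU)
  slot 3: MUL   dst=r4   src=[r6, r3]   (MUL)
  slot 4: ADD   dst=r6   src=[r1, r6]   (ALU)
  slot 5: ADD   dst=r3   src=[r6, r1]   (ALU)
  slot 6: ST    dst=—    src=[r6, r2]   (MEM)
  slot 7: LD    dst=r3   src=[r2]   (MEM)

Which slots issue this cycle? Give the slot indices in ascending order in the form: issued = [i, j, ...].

  0. MEM→r7 ⇒ go  {3A/1Mu/0Ld/1B | 4r 2w}
  1. ALU→r4 ⇒ go  {2A/1Mu/0Ld/1B | 2r 1w}
  2. ALU→r5 ⇒ go  {1A/1Mu/0Ld/1B | 0r 0w}
  3. MUL→r4 ⇒ no(RD_PORT)  {1A/1Mu/0Ld/1B | 0r 0w}
  4. ALU→r6 ⇒ no(RD_PORT)  {1A/1Mu/0Ld/1B | 0r 0w}
  5. ALU→r3 ⇒ no(RD_PORT)  {1A/1Mu/0Ld/1B | 0r 0w}
  6. MEM ⇒ no(FU)  {1A/1Mu/0Ld/1B | 0r 0w}
  7. MEM→r3 ⇒ no(FU)  {1A/1Mu/0Ld/1B | 0r 0w}

issued = [0, 1, 2]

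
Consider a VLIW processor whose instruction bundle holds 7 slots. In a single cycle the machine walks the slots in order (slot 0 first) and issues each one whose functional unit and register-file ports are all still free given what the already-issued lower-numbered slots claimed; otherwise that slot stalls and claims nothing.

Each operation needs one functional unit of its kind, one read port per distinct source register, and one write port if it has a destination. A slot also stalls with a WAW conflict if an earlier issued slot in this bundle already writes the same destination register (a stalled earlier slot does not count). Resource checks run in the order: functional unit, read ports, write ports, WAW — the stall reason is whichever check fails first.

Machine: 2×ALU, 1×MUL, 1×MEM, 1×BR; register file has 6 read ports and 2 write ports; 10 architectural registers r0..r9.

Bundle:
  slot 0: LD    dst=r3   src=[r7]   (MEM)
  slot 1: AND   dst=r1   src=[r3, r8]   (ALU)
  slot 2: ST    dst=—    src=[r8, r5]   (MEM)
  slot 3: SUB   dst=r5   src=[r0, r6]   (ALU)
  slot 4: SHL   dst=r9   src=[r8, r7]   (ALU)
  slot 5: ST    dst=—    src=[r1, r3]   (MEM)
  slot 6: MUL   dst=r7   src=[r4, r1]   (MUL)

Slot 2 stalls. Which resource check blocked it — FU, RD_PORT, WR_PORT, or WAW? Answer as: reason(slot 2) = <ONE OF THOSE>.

reason(slot 2) = FU

slot 0 (MEM): ISSUE — free A2,Mu1,Ld0,B1 rp5 wp1
slot 1 (ALU): ISSUE — free A1,Mu1,Ld0,B1 rp3 wp0
slot 2 (MEM): stall FU — free A1,Mu1,Ld0,B1 rp3 wp0
slot 3 (ALU): stall WR_PORT — free A1,Mu1,Ld0,B1 rp3 wp0
slot 4 (ALU): stall WR_PORT — free A1,Mu1,Ld0,B1 rp3 wp0
slot 5 (MEM): stall FU — free A1,Mu1,Ld0,B1 rp3 wp0
slot 6 (MUL): stall WR_PORT — free A1,Mu1,Ld0,B1 rp3 wp0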